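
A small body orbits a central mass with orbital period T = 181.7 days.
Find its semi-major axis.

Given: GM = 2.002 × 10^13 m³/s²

Convert to SI: T = 181.7 days = 1.56989e+07 s.
Invert Kepler's third law: a = (GM · T² / (4π²))^(1/3).
Substituting T = 1.56989e+07 s and GM = 2.002e+13 m³/s²:
a = (2.002e+13 · (1.56989e+07)² / (4π²))^(1/3) m
a ≈ 5e+08 m = 500 Mm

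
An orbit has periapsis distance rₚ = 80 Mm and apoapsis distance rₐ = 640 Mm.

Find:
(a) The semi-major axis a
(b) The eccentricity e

Convert to SI: rₚ = 80 Mm = 8e+07 m; rₐ = 640 Mm = 6.4e+08 m.
(a) a = (rₚ + rₐ) / 2 = (8e+07 + 6.4e+08) / 2 ≈ 3.6e+08 m = 360 Mm.
(b) e = (rₐ − rₚ) / (rₐ + rₚ) = (6.4e+08 − 8e+07) / (6.4e+08 + 8e+07) ≈ 0.7778.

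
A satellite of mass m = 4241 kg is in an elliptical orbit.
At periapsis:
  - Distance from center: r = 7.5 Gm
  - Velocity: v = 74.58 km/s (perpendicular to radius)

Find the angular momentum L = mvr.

Convert to SI: r = 7.5 Gm = 7.5e+09 m; v = 74.58 km/s = 74580 m/s.
Since v is perpendicular to r, L = m · v · r.
L = 4241 · 74580 · 7.5e+09 kg·m²/s ≈ 2.372e+18 kg·m²/s.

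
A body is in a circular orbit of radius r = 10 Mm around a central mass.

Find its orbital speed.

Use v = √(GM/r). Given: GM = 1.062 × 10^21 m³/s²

Convert to SI: r = 10 Mm = 1e+07 m.
For a circular orbit, gravity supplies the centripetal force, so v = √(GM / r).
v = √(1.062e+21 / 1e+07) m/s ≈ 1.031e+07 m/s = 1.031e+04 km/s.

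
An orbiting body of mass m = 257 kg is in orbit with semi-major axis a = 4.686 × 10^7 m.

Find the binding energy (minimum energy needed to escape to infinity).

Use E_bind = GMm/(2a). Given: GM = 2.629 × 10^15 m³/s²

Total orbital energy is E = −GMm/(2a); binding energy is E_bind = −E = GMm/(2a).
E_bind = 2.629e+15 · 257 / (2 · 4.686e+07) J ≈ 7.209e+09 J = 7.209 GJ.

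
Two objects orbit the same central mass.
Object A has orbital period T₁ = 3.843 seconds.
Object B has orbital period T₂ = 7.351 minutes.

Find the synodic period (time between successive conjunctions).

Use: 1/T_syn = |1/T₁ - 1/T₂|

Convert to SI: T₂ = 7.351 minutes = 441.06 s.
T_syn = |T₁ · T₂ / (T₁ − T₂)|.
T_syn = |3.843 · 441.06 / (3.843 − 441.06)| s ≈ 3.877 s = 3.877 seconds.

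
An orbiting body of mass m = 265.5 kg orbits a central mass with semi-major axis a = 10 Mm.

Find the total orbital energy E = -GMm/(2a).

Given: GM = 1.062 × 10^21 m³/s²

Convert to SI: a = 10 Mm = 1e+07 m.
E = −GMm / (2a).
E = −1.062e+21 · 265.5 / (2 · 1e+07) J ≈ -1.41e+16 J = -14.1 PJ.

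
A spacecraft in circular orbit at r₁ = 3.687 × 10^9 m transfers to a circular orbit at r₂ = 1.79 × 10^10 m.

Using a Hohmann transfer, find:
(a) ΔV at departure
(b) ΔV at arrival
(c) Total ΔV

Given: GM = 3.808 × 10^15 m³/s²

Transfer semi-major axis: a_t = (r₁ + r₂)/2 = (3.687e+09 + 1.79e+10)/2 = 1.07935e+10 m.
Circular speeds: v₁ = √(GM/r₁) = 1016.28 m/s, v₂ = √(GM/r₂) = 461.235 m/s.
Transfer speeds (vis-viva v² = GM(2/r − 1/a_t)): v₁ᵗ = 1308.75 m/s, v₂ᵗ = 269.574 m/s.
(a) ΔV₁ = |v₁ᵗ − v₁| ≈ 292.5 m/s = 292.5 m/s.
(b) ΔV₂ = |v₂ − v₂ᵗ| ≈ 191.7 m/s = 191.7 m/s.
(c) ΔV_total = ΔV₁ + ΔV₂ ≈ 484.1 m/s = 484.1 m/s.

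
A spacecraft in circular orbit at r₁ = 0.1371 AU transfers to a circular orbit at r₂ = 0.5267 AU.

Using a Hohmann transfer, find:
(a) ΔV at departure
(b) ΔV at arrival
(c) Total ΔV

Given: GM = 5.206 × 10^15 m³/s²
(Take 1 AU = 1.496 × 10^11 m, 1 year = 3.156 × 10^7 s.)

Convert to SI: r₁ = 0.1371 AU = 2.05102e+10 m; r₂ = 0.5267 AU = 7.87943e+10 m.
Transfer semi-major axis: a_t = (r₁ + r₂)/2 = (2.05102e+10 + 7.87943e+10)/2 = 4.96522e+10 m.
Circular speeds: v₁ = √(GM/r₁) = 503.811 m/s, v₂ = √(GM/r₂) = 257.042 m/s.
Transfer speeds (vis-viva v² = GM(2/r − 1/a_t)): v₁ᵗ = 634.667 m/s, v₂ᵗ = 165.204 m/s.
(a) ΔV₁ = |v₁ᵗ − v₁| ≈ 130.9 m/s = 0.02761 AU/year.
(b) ΔV₂ = |v₂ − v₂ᵗ| ≈ 91.84 m/s = 0.01937 AU/year.
(c) ΔV_total = ΔV₁ + ΔV₂ ≈ 222.7 m/s = 0.04698 AU/year.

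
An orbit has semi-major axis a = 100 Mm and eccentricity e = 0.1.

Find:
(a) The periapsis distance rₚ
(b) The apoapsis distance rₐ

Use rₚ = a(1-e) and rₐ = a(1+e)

Convert to SI: a = 100 Mm = 1e+08 m.
(a) rₚ = a(1 − e) = 1e+08 · (1 − 0.1) = 1e+08 · 0.9 ≈ 9e+07 m = 90 Mm.
(b) rₐ = a(1 + e) = 1e+08 · (1 + 0.1) = 1e+08 · 1.1 ≈ 1.1e+08 m = 110 Mm.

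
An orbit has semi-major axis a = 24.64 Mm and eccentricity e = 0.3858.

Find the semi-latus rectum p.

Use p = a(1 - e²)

Convert to SI: a = 24.64 Mm = 2.464e+07 m.
p = a (1 − e²).
p = 2.464e+07 · (1 − (0.3858)²) = 2.464e+07 · 0.851158 ≈ 2.097e+07 m = 20.97 Mm.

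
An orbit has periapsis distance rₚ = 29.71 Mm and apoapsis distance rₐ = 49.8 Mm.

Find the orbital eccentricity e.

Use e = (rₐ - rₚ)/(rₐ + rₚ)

Convert to SI: rₚ = 29.71 Mm = 2.971e+07 m; rₐ = 49.8 Mm = 4.98e+07 m.
e = (rₐ − rₚ) / (rₐ + rₚ).
e = (4.98e+07 − 2.971e+07) / (4.98e+07 + 2.971e+07) = 2.009e+07 / 7.951e+07 ≈ 0.2527.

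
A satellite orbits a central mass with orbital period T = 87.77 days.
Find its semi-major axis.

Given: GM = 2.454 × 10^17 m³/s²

Convert to SI: T = 87.77 days = 7.58333e+06 s.
Invert Kepler's third law: a = (GM · T² / (4π²))^(1/3).
Substituting T = 7.58333e+06 s and GM = 2.454e+17 m³/s²:
a = (2.454e+17 · (7.58333e+06)² / (4π²))^(1/3) m
a ≈ 7.097e+09 m = 7.097 Gm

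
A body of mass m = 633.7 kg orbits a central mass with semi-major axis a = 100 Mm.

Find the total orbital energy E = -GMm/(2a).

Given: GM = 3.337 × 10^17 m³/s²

Convert to SI: a = 100 Mm = 1e+08 m.
E = −GMm / (2a).
E = −3.337e+17 · 633.7 / (2 · 1e+08) J ≈ -1.057e+12 J = -1.057 TJ.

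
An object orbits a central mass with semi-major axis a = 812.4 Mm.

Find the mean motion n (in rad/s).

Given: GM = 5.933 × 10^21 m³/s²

Convert to SI: a = 812.4 Mm = 8.124e+08 m.
n = √(GM / a³).
n = √(5.933e+21 / (8.124e+08)³) rad/s ≈ 0.003326 rad/s.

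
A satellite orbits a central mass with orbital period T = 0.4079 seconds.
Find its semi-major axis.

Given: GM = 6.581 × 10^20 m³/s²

Invert Kepler's third law: a = (GM · T² / (4π²))^(1/3).
Substituting T = 0.4079 s and GM = 6.581e+20 m³/s²:
a = (6.581e+20 · (0.4079)² / (4π²))^(1/3) m
a ≈ 1.405e+06 m = 1.405 Mm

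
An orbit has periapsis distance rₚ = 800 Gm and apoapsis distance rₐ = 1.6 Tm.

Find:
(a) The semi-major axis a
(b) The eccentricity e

Convert to SI: rₚ = 800 Gm = 8e+11 m; rₐ = 1.6 Tm = 1.6e+12 m.
(a) a = (rₚ + rₐ) / 2 = (8e+11 + 1.6e+12) / 2 ≈ 1.2e+12 m = 1.2 Tm.
(b) e = (rₐ − rₚ) / (rₐ + rₚ) = (1.6e+12 − 8e+11) / (1.6e+12 + 8e+11) ≈ 0.3333.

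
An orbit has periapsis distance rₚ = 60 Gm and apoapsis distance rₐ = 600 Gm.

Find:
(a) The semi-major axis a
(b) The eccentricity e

Convert to SI: rₚ = 60 Gm = 6e+10 m; rₐ = 600 Gm = 6e+11 m.
(a) a = (rₚ + rₐ) / 2 = (6e+10 + 6e+11) / 2 ≈ 3.3e+11 m = 330 Gm.
(b) e = (rₐ − rₚ) / (rₐ + rₚ) = (6e+11 − 6e+10) / (6e+11 + 6e+10) ≈ 0.8182.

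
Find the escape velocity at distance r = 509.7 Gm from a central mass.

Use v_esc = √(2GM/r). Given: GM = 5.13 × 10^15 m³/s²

Convert to SI: r = 509.7 Gm = 5.097e+11 m.
Escape velocity comes from setting total energy to zero: ½v² − GM/r = 0 ⇒ v_esc = √(2GM / r).
v_esc = √(2 · 5.13e+15 / 5.097e+11) m/s ≈ 141.9 m/s = 141.9 m/s.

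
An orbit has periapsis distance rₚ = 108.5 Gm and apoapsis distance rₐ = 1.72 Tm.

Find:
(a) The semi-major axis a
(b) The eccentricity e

Convert to SI: rₚ = 108.5 Gm = 1.085e+11 m; rₐ = 1.72 Tm = 1.72e+12 m.
(a) a = (rₚ + rₐ) / 2 = (1.085e+11 + 1.72e+12) / 2 ≈ 9.142e+11 m = 914.2 Gm.
(b) e = (rₐ − rₚ) / (rₐ + rₚ) = (1.72e+12 − 1.085e+11) / (1.72e+12 + 1.085e+11) ≈ 0.8813.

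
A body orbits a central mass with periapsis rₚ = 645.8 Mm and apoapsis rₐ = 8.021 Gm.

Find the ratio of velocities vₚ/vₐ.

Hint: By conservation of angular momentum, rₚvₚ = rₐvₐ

Convert to SI: rₚ = 645.8 Mm = 6.458e+08 m; rₐ = 8.021 Gm = 8.021e+09 m.
Conservation of angular momentum gives rₚvₚ = rₐvₐ, so vₚ/vₐ = rₐ/rₚ.
vₚ/vₐ = 8.021e+09 / 6.458e+08 ≈ 12.42.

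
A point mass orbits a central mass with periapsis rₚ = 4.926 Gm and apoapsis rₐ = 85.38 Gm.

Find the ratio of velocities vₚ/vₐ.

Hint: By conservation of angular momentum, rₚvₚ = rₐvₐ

Convert to SI: rₚ = 4.926 Gm = 4.926e+09 m; rₐ = 85.38 Gm = 8.538e+10 m.
Conservation of angular momentum gives rₚvₚ = rₐvₐ, so vₚ/vₐ = rₐ/rₚ.
vₚ/vₐ = 8.538e+10 / 4.926e+09 ≈ 17.33.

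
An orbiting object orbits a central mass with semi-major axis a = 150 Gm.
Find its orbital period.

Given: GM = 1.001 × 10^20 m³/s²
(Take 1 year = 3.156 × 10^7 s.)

Convert to SI: a = 150 Gm = 1.5e+11 m.
Kepler's third law: T = 2π √(a³ / GM).
Substituting a = 1.5e+11 m and GM = 1.001e+20 m³/s²:
T = 2π √((1.5e+11)³ / 1.001e+20) s
T ≈ 3.648e+07 s = 1.156 years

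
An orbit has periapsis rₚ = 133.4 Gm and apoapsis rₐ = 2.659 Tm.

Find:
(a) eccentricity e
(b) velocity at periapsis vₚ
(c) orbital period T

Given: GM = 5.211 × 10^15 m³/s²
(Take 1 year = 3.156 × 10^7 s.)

Convert to SI: rₚ = 133.4 Gm = 1.334e+11 m; rₐ = 2.659 Tm = 2.659e+12 m.
(a) e = (rₐ − rₚ)/(rₐ + rₚ) = (2.659e+12 − 1.334e+11)/(2.659e+12 + 1.334e+11) ≈ 0.9045
(b) With a = (rₚ + rₐ)/2 = 1.3962e+12 m, vₚ = √(GM (2/rₚ − 1/a)) = √(5.211e+15 · (2/1.334e+11 − 1/1.3962e+12)) m/s ≈ 272.8 m/s
(c) With a = (rₚ + rₐ)/2 = 1.3962e+12 m, T = 2π √(a³/GM) = 2π √((1.3962e+12)³/5.211e+15) s ≈ 1.436e+11 s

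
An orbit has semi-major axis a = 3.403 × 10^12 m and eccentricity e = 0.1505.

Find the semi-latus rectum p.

p = a (1 − e²).
p = 3.403e+12 · (1 − (0.1505)²) = 3.403e+12 · 0.97735 ≈ 3.326e+12 m = 3.326 × 10^12 m.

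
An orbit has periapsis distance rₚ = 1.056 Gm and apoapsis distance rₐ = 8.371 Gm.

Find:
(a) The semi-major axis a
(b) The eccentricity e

Convert to SI: rₚ = 1.056 Gm = 1.056e+09 m; rₐ = 8.371 Gm = 8.371e+09 m.
(a) a = (rₚ + rₐ) / 2 = (1.056e+09 + 8.371e+09) / 2 ≈ 4.714e+09 m = 4.713 Gm.
(b) e = (rₐ − rₚ) / (rₐ + rₚ) = (8.371e+09 − 1.056e+09) / (8.371e+09 + 1.056e+09) ≈ 0.776.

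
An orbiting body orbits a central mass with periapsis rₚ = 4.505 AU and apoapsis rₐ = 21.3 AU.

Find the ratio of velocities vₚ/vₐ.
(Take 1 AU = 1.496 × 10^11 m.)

Convert to SI: rₚ = 4.505 AU = 6.73948e+11 m; rₐ = 21.3 AU = 3.18648e+12 m.
Conservation of angular momentum gives rₚvₚ = rₐvₐ, so vₚ/vₐ = rₐ/rₚ.
vₚ/vₐ = 3.18648e+12 / 6.73948e+11 ≈ 4.728.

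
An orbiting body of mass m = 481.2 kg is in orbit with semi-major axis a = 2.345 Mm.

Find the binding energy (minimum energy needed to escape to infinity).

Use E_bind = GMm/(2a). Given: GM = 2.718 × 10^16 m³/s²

Convert to SI: a = 2.345 Mm = 2.345e+06 m.
Total orbital energy is E = −GMm/(2a); binding energy is E_bind = −E = GMm/(2a).
E_bind = 2.718e+16 · 481.2 / (2 · 2.345e+06) J ≈ 2.789e+12 J = 2.789 TJ.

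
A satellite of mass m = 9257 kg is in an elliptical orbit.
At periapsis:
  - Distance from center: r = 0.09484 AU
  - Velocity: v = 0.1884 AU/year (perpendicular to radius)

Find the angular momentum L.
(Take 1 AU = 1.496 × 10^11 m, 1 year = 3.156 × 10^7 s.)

Convert to SI: r = 0.09484 AU = 1.41881e+10 m; v = 0.1884 AU/year = 893.049 m/s.
Since v is perpendicular to r, L = m · v · r.
L = 9257 · 893.049 · 1.41881e+10 kg·m²/s ≈ 1.173e+17 kg·m²/s.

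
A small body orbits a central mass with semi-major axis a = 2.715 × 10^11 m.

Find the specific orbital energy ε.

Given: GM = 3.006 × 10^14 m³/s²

ε = −GM / (2a).
ε = −3.006e+14 / (2 · 2.715e+11) J/kg ≈ -553.6 J/kg = -553.6 J/kg.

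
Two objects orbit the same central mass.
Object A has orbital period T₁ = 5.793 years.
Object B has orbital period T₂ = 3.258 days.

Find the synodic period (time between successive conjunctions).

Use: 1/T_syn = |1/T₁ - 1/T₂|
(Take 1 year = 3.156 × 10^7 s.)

Convert to SI: T₁ = 5.793 years = 1.82827e+08 s; T₂ = 3.258 days = 281491 s.
T_syn = |T₁ · T₂ / (T₁ − T₂)|.
T_syn = |1.82827e+08 · 281491 / (1.82827e+08 − 281491)| s ≈ 2.819e+05 s = 3.263 days.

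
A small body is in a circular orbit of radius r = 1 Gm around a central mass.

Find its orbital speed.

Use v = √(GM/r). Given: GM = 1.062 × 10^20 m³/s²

Convert to SI: r = 1 Gm = 1e+09 m.
For a circular orbit, gravity supplies the centripetal force, so v = √(GM / r).
v = √(1.062e+20 / 1e+09) m/s ≈ 3.259e+05 m/s = 325.9 km/s.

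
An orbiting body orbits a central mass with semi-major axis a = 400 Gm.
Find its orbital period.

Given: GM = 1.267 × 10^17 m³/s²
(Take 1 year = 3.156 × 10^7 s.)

Convert to SI: a = 400 Gm = 4e+11 m.
Kepler's third law: T = 2π √(a³ / GM).
Substituting a = 4e+11 m and GM = 1.267e+17 m³/s²:
T = 2π √((4e+11)³ / 1.267e+17) s
T ≈ 4.466e+09 s = 141.5 years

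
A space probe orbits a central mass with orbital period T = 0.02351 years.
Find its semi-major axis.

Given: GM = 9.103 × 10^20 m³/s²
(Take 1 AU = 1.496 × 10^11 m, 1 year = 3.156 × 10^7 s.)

Convert to SI: T = 0.02351 years = 741976 s.
Invert Kepler's third law: a = (GM · T² / (4π²))^(1/3).
Substituting T = 741976 s and GM = 9.103e+20 m³/s²:
a = (9.103e+20 · (741976)² / (4π²))^(1/3) m
a ≈ 2.333e+10 m = 0.1559 AU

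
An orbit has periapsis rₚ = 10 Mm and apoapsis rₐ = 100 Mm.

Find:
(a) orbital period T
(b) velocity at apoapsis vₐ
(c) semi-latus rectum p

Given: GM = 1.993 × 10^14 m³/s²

Convert to SI: rₚ = 10 Mm = 1e+07 m; rₐ = 100 Mm = 1e+08 m.
(a) With a = (rₚ + rₐ)/2 = 5.5e+07 m, T = 2π √(a³/GM) = 2π √((5.5e+07)³/1.993e+14) s ≈ 1.815e+05 s
(b) With a = (rₚ + rₐ)/2 = 5.5e+07 m, vₐ = √(GM (2/rₐ − 1/a)) = √(1.993e+14 · (2/1e+08 − 1/5.5e+07)) m/s ≈ 602 m/s
(c) From a = (rₚ + rₐ)/2 = 5.5e+07 m and e = (rₐ − rₚ)/(rₐ + rₚ) = 0.818182, p = a(1 − e²) = 5.5e+07 · (1 − (0.818182)²) ≈ 1.818e+07 m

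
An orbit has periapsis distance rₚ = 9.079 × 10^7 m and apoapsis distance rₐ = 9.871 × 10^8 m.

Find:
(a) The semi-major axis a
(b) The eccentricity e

(a) a = (rₚ + rₐ) / 2 = (9.079e+07 + 9.871e+08) / 2 ≈ 5.389e+08 m = 5.389 × 10^8 m.
(b) e = (rₐ − rₚ) / (rₐ + rₚ) = (9.871e+08 − 9.079e+07) / (9.871e+08 + 9.079e+07) ≈ 0.8315.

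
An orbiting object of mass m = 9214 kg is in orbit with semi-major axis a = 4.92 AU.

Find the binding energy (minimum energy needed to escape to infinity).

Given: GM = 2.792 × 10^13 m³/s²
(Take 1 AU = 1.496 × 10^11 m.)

Convert to SI: a = 4.92 AU = 7.36032e+11 m.
Total orbital energy is E = −GMm/(2a); binding energy is E_bind = −E = GMm/(2a).
E_bind = 2.792e+13 · 9214 / (2 · 7.36032e+11) J ≈ 1.748e+05 J = 174.8 kJ.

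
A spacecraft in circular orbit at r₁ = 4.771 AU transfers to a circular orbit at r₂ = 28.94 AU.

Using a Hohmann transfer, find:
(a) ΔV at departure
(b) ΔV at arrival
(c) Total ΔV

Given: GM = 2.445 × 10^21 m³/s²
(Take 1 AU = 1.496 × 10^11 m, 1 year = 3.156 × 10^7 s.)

Convert to SI: r₁ = 4.771 AU = 7.13742e+11 m; r₂ = 28.94 AU = 4.32942e+12 m.
Transfer semi-major axis: a_t = (r₁ + r₂)/2 = (7.13742e+11 + 4.32942e+12)/2 = 2.52158e+12 m.
Circular speeds: v₁ = √(GM/r₁) = 58528.7 m/s, v₂ = √(GM/r₂) = 23764.3 m/s.
Transfer speeds (vis-viva v² = GM(2/r − 1/a_t)): v₁ᵗ = 76691.5 m/s, v₂ᵗ = 12643.2 m/s.
(a) ΔV₁ = |v₁ᵗ − v₁| ≈ 1.816e+04 m/s = 3.832 AU/year.
(b) ΔV₂ = |v₂ − v₂ᵗ| ≈ 1.112e+04 m/s = 2.346 AU/year.
(c) ΔV_total = ΔV₁ + ΔV₂ ≈ 2.928e+04 m/s = 6.178 AU/year.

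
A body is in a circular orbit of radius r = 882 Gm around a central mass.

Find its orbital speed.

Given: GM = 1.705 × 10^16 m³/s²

Convert to SI: r = 882 Gm = 8.82e+11 m.
For a circular orbit, gravity supplies the centripetal force, so v = √(GM / r).
v = √(1.705e+16 / 8.82e+11) m/s ≈ 139 m/s = 139 m/s.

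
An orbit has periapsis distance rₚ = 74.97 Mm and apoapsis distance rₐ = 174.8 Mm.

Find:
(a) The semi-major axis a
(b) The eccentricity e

Convert to SI: rₚ = 74.97 Mm = 7.497e+07 m; rₐ = 174.8 Mm = 1.748e+08 m.
(a) a = (rₚ + rₐ) / 2 = (7.497e+07 + 1.748e+08) / 2 ≈ 1.249e+08 m = 124.9 Mm.
(b) e = (rₐ − rₚ) / (rₐ + rₚ) = (1.748e+08 − 7.497e+07) / (1.748e+08 + 7.497e+07) ≈ 0.3997.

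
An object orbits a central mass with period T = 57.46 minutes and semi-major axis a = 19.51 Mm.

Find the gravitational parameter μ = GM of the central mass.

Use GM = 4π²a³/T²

Convert to SI: T = 57.46 minutes = 3447.6 s; a = 19.51 Mm = 1.951e+07 m.
GM = 4π² · a³ / T².
GM = 4π² · (1.951e+07)³ / (3447.6)² m³/s² ≈ 2.467e+16 m³/s² = 2.467 × 10^16 m³/s².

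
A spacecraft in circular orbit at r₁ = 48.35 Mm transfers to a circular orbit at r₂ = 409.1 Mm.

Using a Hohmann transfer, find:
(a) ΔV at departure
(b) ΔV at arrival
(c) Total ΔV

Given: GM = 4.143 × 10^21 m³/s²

Convert to SI: r₁ = 48.35 Mm = 4.835e+07 m; r₂ = 409.1 Mm = 4.091e+08 m.
Transfer semi-major axis: a_t = (r₁ + r₂)/2 = (4.835e+07 + 4.091e+08)/2 = 2.28725e+08 m.
Circular speeds: v₁ = √(GM/r₁) = 9.25676e+06 m/s, v₂ = √(GM/r₂) = 3.18231e+06 m/s.
Transfer speeds (vis-viva v² = GM(2/r − 1/a_t)): v₁ᵗ = 1.23799e+07 m/s, v₂ᵗ = 1.46313e+06 m/s.
(a) ΔV₁ = |v₁ᵗ − v₁| ≈ 3.123e+06 m/s = 3123 km/s.
(b) ΔV₂ = |v₂ − v₂ᵗ| ≈ 1.719e+06 m/s = 1719 km/s.
(c) ΔV_total = ΔV₁ + ΔV₂ ≈ 4.842e+06 m/s = 4842 km/s.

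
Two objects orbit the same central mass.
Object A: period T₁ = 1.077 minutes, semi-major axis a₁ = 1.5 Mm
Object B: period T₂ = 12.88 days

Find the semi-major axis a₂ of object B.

Convert to SI: T₁ = 1.077 minutes = 64.62 s; a₁ = 1.5 Mm = 1.5e+06 m; T₂ = 12.88 days = 1.11283e+06 s.
Kepler's third law: (T₁/T₂)² = (a₁/a₂)³ ⇒ a₂ = a₁ · (T₂/T₁)^(2/3).
T₂/T₁ = 1.11283e+06 / 64.62 = 17221.2.
a₂ = 1.5e+06 · (17221.2)^(2/3) m ≈ 1e+09 m = 1 Gm.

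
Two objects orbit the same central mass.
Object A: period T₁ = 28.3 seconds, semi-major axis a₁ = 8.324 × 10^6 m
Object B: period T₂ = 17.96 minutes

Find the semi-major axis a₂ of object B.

Convert to SI: T₂ = 17.96 minutes = 1077.6 s.
Kepler's third law: (T₁/T₂)² = (a₁/a₂)³ ⇒ a₂ = a₁ · (T₂/T₁)^(2/3).
T₂/T₁ = 1077.6 / 28.3 = 38.0777.
a₂ = 8.324e+06 · (38.0777)^(2/3) m ≈ 9.421e+07 m = 9.421 × 10^7 m.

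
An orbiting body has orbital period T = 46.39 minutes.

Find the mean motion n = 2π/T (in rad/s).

Convert to SI: T = 46.39 minutes = 2783.4 s.
n = 2π / T.
n = 2π / 2783.4 s ≈ 0.002257 rad/s.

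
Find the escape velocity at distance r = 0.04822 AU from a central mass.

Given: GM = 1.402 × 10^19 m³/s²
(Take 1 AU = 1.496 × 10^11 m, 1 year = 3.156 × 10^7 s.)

Convert to SI: r = 0.04822 AU = 7.21371e+09 m.
Escape velocity comes from setting total energy to zero: ½v² − GM/r = 0 ⇒ v_esc = √(2GM / r).
v_esc = √(2 · 1.402e+19 / 7.21371e+09) m/s ≈ 6.235e+04 m/s = 13.15 AU/year.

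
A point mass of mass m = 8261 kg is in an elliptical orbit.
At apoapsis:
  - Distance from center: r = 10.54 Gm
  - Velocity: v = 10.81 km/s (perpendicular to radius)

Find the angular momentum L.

Convert to SI: r = 10.54 Gm = 1.054e+10 m; v = 10.81 km/s = 10810 m/s.
Since v is perpendicular to r, L = m · v · r.
L = 8261 · 10810 · 1.054e+10 kg·m²/s ≈ 9.412e+17 kg·m²/s.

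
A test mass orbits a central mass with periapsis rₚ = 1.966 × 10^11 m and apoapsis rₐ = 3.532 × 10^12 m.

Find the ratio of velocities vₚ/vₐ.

Conservation of angular momentum gives rₚvₚ = rₐvₐ, so vₚ/vₐ = rₐ/rₚ.
vₚ/vₐ = 3.532e+12 / 1.966e+11 ≈ 17.97.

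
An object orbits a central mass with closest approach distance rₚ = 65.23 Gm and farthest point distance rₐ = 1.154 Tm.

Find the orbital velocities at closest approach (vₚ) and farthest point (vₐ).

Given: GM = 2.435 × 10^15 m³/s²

Convert to SI: rₚ = 65.23 Gm = 6.523e+10 m; rₐ = 1.154 Tm = 1.154e+12 m.
Use the vis-viva equation v² = GM(2/r − 1/a) with a = (rₚ + rₐ)/2 = (6.523e+10 + 1.154e+12)/2 = 6.09615e+11 m.
vₚ = √(GM · (2/rₚ − 1/a)) = √(2.435e+15 · (2/6.523e+10 − 1/6.09615e+11)) m/s ≈ 265.8 m/s = 265.8 m/s.
vₐ = √(GM · (2/rₐ − 1/a)) = √(2.435e+15 · (2/1.154e+12 − 1/6.09615e+11)) m/s ≈ 15.03 m/s = 15.03 m/s.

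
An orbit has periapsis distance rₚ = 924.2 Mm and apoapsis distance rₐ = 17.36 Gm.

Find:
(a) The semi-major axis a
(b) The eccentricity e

Convert to SI: rₚ = 924.2 Mm = 9.242e+08 m; rₐ = 17.36 Gm = 1.736e+10 m.
(a) a = (rₚ + rₐ) / 2 = (9.242e+08 + 1.736e+10) / 2 ≈ 9.142e+09 m = 9.142 Gm.
(b) e = (rₐ − rₚ) / (rₐ + rₚ) = (1.736e+10 − 9.242e+08) / (1.736e+10 + 9.242e+08) ≈ 0.8989.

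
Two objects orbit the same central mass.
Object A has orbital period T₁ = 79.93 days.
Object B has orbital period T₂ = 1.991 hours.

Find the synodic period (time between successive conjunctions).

Convert to SI: T₁ = 79.93 days = 6.90595e+06 s; T₂ = 1.991 hours = 7167.6 s.
T_syn = |T₁ · T₂ / (T₁ − T₂)|.
T_syn = |6.90595e+06 · 7167.6 / (6.90595e+06 − 7167.6)| s ≈ 7175 s = 1.993 hours.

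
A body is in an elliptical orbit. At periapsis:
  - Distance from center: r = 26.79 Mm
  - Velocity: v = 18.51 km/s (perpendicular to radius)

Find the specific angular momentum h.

Convert to SI: r = 26.79 Mm = 2.679e+07 m; v = 18.51 km/s = 18510 m/s.
With v perpendicular to r, h = r · v.
h = 2.679e+07 · 18510 m²/s ≈ 4.959e+11 m²/s.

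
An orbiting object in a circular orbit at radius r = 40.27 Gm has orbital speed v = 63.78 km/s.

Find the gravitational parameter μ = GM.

Convert to SI: r = 40.27 Gm = 4.027e+10 m; v = 63.78 km/s = 63780 m/s.
For a circular orbit v² = GM/r, so GM = v² · r.
GM = (63780)² · 4.027e+10 m³/s² ≈ 1.638e+20 m³/s² = 1.638 × 10^20 m³/s².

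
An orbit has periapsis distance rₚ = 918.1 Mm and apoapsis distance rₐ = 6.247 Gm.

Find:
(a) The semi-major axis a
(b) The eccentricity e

Convert to SI: rₚ = 918.1 Mm = 9.181e+08 m; rₐ = 6.247 Gm = 6.247e+09 m.
(a) a = (rₚ + rₐ) / 2 = (9.181e+08 + 6.247e+09) / 2 ≈ 3.583e+09 m = 3.583 Gm.
(b) e = (rₐ − rₚ) / (rₐ + rₚ) = (6.247e+09 − 9.181e+08) / (6.247e+09 + 9.181e+08) ≈ 0.7437.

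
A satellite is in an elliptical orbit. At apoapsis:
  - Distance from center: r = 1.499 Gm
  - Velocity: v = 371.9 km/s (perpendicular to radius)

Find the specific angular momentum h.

Convert to SI: r = 1.499 Gm = 1.499e+09 m; v = 371.9 km/s = 371900 m/s.
With v perpendicular to r, h = r · v.
h = 1.499e+09 · 371900 m²/s ≈ 5.575e+14 m²/s.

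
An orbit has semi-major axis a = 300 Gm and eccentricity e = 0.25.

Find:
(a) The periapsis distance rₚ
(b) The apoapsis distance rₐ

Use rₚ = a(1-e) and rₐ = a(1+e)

Convert to SI: a = 300 Gm = 3e+11 m.
(a) rₚ = a(1 − e) = 3e+11 · (1 − 0.25) = 3e+11 · 0.75 ≈ 2.25e+11 m = 225 Gm.
(b) rₐ = a(1 + e) = 3e+11 · (1 + 0.25) = 3e+11 · 1.25 ≈ 3.75e+11 m = 375 Gm.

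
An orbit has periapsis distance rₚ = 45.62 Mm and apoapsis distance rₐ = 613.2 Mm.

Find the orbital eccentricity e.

Convert to SI: rₚ = 45.62 Mm = 4.562e+07 m; rₐ = 613.2 Mm = 6.132e+08 m.
e = (rₐ − rₚ) / (rₐ + rₚ).
e = (6.132e+08 − 4.562e+07) / (6.132e+08 + 4.562e+07) = 5.6758e+08 / 6.5882e+08 ≈ 0.8615.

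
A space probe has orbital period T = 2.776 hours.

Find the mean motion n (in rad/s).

Convert to SI: T = 2.776 hours = 9993.6 s.
n = 2π / T.
n = 2π / 9993.6 s ≈ 0.0006287 rad/s.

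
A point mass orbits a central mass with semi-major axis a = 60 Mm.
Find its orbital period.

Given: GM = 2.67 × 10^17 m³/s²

Convert to SI: a = 60 Mm = 6e+07 m.
Kepler's third law: T = 2π √(a³ / GM).
Substituting a = 6e+07 m and GM = 2.67e+17 m³/s²:
T = 2π √((6e+07)³ / 2.67e+17) s
T ≈ 5651 s = 1.57 hours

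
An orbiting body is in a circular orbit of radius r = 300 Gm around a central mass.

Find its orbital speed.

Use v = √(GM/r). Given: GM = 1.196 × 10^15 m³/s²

Convert to SI: r = 300 Gm = 3e+11 m.
For a circular orbit, gravity supplies the centripetal force, so v = √(GM / r).
v = √(1.196e+15 / 3e+11) m/s ≈ 63.14 m/s = 63.14 m/s.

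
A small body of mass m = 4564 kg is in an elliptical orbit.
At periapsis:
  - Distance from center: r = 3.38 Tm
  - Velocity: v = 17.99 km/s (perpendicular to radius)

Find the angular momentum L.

Convert to SI: r = 3.38 Tm = 3.38e+12 m; v = 17.99 km/s = 17990 m/s.
Since v is perpendicular to r, L = m · v · r.
L = 4564 · 17990 · 3.38e+12 kg·m²/s ≈ 2.775e+20 kg·m²/s.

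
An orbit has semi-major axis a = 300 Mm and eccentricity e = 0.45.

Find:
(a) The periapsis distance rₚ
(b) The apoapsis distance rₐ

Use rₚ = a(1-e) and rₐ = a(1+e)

Convert to SI: a = 300 Mm = 3e+08 m.
(a) rₚ = a(1 − e) = 3e+08 · (1 − 0.45) = 3e+08 · 0.55 ≈ 1.65e+08 m = 165 Mm.
(b) rₐ = a(1 + e) = 3e+08 · (1 + 0.45) = 3e+08 · 1.45 ≈ 4.35e+08 m = 435 Mm.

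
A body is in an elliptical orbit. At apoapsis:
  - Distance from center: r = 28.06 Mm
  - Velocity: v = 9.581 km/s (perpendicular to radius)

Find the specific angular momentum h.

Convert to SI: r = 28.06 Mm = 2.806e+07 m; v = 9.581 km/s = 9581 m/s.
With v perpendicular to r, h = r · v.
h = 2.806e+07 · 9581 m²/s ≈ 2.688e+11 m²/s.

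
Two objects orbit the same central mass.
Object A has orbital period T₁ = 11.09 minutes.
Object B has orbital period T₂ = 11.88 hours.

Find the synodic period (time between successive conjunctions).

Convert to SI: T₁ = 11.09 minutes = 665.4 s; T₂ = 11.88 hours = 42768 s.
T_syn = |T₁ · T₂ / (T₁ − T₂)|.
T_syn = |665.4 · 42768 / (665.4 − 42768)| s ≈ 675.9 s = 11.27 minutes.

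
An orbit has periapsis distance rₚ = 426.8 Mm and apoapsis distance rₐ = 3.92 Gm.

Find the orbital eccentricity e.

Convert to SI: rₚ = 426.8 Mm = 4.268e+08 m; rₐ = 3.92 Gm = 3.92e+09 m.
e = (rₐ − rₚ) / (rₐ + rₚ).
e = (3.92e+09 − 4.268e+08) / (3.92e+09 + 4.268e+08) = 3.4932e+09 / 4.3468e+09 ≈ 0.8036.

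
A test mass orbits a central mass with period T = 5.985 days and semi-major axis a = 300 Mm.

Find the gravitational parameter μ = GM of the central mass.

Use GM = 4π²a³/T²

Convert to SI: T = 5.985 days = 517104 s; a = 300 Mm = 3e+08 m.
GM = 4π² · a³ / T².
GM = 4π² · (3e+08)³ / (517104)² m³/s² ≈ 3.986e+15 m³/s² = 3.986 × 10^15 m³/s².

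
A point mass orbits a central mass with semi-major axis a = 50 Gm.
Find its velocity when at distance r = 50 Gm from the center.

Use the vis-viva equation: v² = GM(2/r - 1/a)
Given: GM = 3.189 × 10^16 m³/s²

Convert to SI: a = 50 Gm = 5e+10 m; r = 50 Gm = 5e+10 m.
Vis-viva: v = √(GM · (2/r − 1/a)).
2/r − 1/a = 2/5e+10 − 1/5e+10 = 2e-11 m⁻¹.
v = √(3.189e+16 · 2e-11) m/s ≈ 798.6 m/s = 798.6 m/s.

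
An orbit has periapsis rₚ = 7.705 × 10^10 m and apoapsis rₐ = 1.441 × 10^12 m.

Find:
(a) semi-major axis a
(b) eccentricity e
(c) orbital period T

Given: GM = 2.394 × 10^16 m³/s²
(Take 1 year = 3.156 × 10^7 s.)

(a) a = (rₚ + rₐ)/2 = (7.705e+10 + 1.441e+12)/2 ≈ 7.59e+11 m
(b) e = (rₐ − rₚ)/(rₐ + rₚ) = (1.441e+12 − 7.705e+10)/(1.441e+12 + 7.705e+10) ≈ 0.8985
(c) With a = (rₚ + rₐ)/2 = 7.59025e+11 m, T = 2π √(a³/GM) = 2π √((7.59025e+11)³/2.394e+16) s ≈ 2.685e+10 s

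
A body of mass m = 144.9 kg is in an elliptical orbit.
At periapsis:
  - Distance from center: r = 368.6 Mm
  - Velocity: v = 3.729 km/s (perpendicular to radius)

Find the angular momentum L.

Convert to SI: r = 368.6 Mm = 3.686e+08 m; v = 3.729 km/s = 3729 m/s.
Since v is perpendicular to r, L = m · v · r.
L = 144.9 · 3729 · 3.686e+08 kg·m²/s ≈ 1.992e+14 kg·m²/s.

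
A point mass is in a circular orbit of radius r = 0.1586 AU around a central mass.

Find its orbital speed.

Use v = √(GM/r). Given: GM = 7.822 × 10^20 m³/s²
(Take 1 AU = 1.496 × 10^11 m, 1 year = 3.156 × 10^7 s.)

Convert to SI: r = 0.1586 AU = 2.37266e+10 m.
For a circular orbit, gravity supplies the centripetal force, so v = √(GM / r).
v = √(7.822e+20 / 2.37266e+10) m/s ≈ 1.816e+05 m/s = 38.3 AU/year.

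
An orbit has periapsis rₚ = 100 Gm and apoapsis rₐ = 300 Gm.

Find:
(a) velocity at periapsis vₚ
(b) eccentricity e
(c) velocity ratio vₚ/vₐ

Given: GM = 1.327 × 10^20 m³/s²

Convert to SI: rₚ = 100 Gm = 1e+11 m; rₐ = 300 Gm = 3e+11 m.
(a) With a = (rₚ + rₐ)/2 = 2e+11 m, vₚ = √(GM (2/rₚ − 1/a)) = √(1.327e+20 · (2/1e+11 − 1/2e+11)) m/s ≈ 4.462e+04 m/s
(b) e = (rₐ − rₚ)/(rₐ + rₚ) = (3e+11 − 1e+11)/(3e+11 + 1e+11) ≈ 0.5
(c) Conservation of angular momentum (rₚvₚ = rₐvₐ) gives vₚ/vₐ = rₐ/rₚ = 3e+11/1e+11 ≈ 3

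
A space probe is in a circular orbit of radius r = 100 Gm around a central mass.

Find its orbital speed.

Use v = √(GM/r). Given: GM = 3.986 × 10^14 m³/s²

Convert to SI: r = 100 Gm = 1e+11 m.
For a circular orbit, gravity supplies the centripetal force, so v = √(GM / r).
v = √(3.986e+14 / 1e+11) m/s ≈ 63.13 m/s = 63.13 m/s.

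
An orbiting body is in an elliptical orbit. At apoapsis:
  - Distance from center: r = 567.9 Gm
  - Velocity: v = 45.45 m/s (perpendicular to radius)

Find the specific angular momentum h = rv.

Convert to SI: r = 567.9 Gm = 5.679e+11 m.
With v perpendicular to r, h = r · v.
h = 5.679e+11 · 45.45 m²/s ≈ 2.581e+13 m²/s.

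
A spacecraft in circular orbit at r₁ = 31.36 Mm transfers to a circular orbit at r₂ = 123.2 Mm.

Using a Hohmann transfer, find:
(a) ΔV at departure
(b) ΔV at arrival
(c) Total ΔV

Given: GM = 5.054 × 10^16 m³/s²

Convert to SI: r₁ = 31.36 Mm = 3.136e+07 m; r₂ = 123.2 Mm = 1.232e+08 m.
Transfer semi-major axis: a_t = (r₁ + r₂)/2 = (3.136e+07 + 1.232e+08)/2 = 7.728e+07 m.
Circular speeds: v₁ = √(GM/r₁) = 40144.8 m/s, v₂ = √(GM/r₂) = 20254.1 m/s.
Transfer speeds (vis-viva v² = GM(2/r − 1/a_t)): v₁ᵗ = 50687.6 m/s, v₂ᵗ = 12902.3 m/s.
(a) ΔV₁ = |v₁ᵗ − v₁| ≈ 1.054e+04 m/s = 10.54 km/s.
(b) ΔV₂ = |v₂ − v₂ᵗ| ≈ 7352 m/s = 7.352 km/s.
(c) ΔV_total = ΔV₁ + ΔV₂ ≈ 1.789e+04 m/s = 17.89 km/s.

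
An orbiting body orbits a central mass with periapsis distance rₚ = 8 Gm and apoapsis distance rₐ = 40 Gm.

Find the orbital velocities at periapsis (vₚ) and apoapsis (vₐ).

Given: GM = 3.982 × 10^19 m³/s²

Convert to SI: rₚ = 8 Gm = 8e+09 m; rₐ = 40 Gm = 4e+10 m.
Use the vis-viva equation v² = GM(2/r − 1/a) with a = (rₚ + rₐ)/2 = (8e+09 + 4e+10)/2 = 2.4e+10 m.
vₚ = √(GM · (2/rₚ − 1/a)) = √(3.982e+19 · (2/8e+09 − 1/2.4e+10)) m/s ≈ 9.108e+04 m/s = 91.08 km/s.
vₐ = √(GM · (2/rₐ − 1/a)) = √(3.982e+19 · (2/4e+10 − 1/2.4e+10)) m/s ≈ 1.822e+04 m/s = 18.22 km/s.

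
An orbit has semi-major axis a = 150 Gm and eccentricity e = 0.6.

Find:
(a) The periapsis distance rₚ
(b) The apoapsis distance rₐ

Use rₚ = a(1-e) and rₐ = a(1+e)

Convert to SI: a = 150 Gm = 1.5e+11 m.
(a) rₚ = a(1 − e) = 1.5e+11 · (1 − 0.6) = 1.5e+11 · 0.4 ≈ 6e+10 m = 60 Gm.
(b) rₐ = a(1 + e) = 1.5e+11 · (1 + 0.6) = 1.5e+11 · 1.6 ≈ 2.4e+11 m = 240 Gm.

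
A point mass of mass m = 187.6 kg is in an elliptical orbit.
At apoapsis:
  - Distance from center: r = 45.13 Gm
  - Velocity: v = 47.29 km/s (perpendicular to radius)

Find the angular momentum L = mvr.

Convert to SI: r = 45.13 Gm = 4.513e+10 m; v = 47.29 km/s = 47290 m/s.
Since v is perpendicular to r, L = m · v · r.
L = 187.6 · 47290 · 4.513e+10 kg·m²/s ≈ 4.004e+17 kg·m²/s.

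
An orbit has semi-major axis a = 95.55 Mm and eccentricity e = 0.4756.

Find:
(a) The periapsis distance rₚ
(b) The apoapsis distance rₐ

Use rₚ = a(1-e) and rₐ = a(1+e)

Convert to SI: a = 95.55 Mm = 9.555e+07 m.
(a) rₚ = a(1 − e) = 9.555e+07 · (1 − 0.4756) = 9.555e+07 · 0.5244 ≈ 5.011e+07 m = 50.11 Mm.
(b) rₐ = a(1 + e) = 9.555e+07 · (1 + 0.4756) = 9.555e+07 · 1.4756 ≈ 1.41e+08 m = 141 Mm.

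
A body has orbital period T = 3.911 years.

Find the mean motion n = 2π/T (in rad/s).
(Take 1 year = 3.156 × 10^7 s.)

Convert to SI: T = 3.911 years = 1.23431e+08 s.
n = 2π / T.
n = 2π / 1.23431e+08 s ≈ 5.09e-08 rad/s.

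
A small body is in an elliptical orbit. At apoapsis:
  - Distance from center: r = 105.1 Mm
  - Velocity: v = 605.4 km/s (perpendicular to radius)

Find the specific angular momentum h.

Convert to SI: r = 105.1 Mm = 1.051e+08 m; v = 605.4 km/s = 605400 m/s.
With v perpendicular to r, h = r · v.
h = 1.051e+08 · 605400 m²/s ≈ 6.363e+13 m²/s.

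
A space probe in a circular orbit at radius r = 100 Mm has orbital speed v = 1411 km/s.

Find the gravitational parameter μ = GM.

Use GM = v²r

Convert to SI: r = 100 Mm = 1e+08 m; v = 1411 km/s = 1.411e+06 m/s.
For a circular orbit v² = GM/r, so GM = v² · r.
GM = (1.411e+06)² · 1e+08 m³/s² ≈ 1.991e+20 m³/s² = 1.991 × 10^20 m³/s².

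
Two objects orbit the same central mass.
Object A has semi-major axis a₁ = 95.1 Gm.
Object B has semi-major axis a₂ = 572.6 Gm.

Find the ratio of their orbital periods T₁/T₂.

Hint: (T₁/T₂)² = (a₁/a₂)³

Convert to SI: a₁ = 95.1 Gm = 9.51e+10 m; a₂ = 572.6 Gm = 5.726e+11 m.
From Kepler's third law, (T₁/T₂)² = (a₁/a₂)³, so T₁/T₂ = (a₁/a₂)^(3/2).
a₁/a₂ = 9.51e+10 / 5.726e+11 = 0.166085.
T₁/T₂ = (0.166085)^(3/2) ≈ 0.06769.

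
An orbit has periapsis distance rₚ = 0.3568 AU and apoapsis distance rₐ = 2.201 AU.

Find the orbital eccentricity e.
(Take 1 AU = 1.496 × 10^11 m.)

Convert to SI: rₚ = 0.3568 AU = 5.33773e+10 m; rₐ = 2.201 AU = 3.2927e+11 m.
e = (rₐ − rₚ) / (rₐ + rₚ).
e = (3.2927e+11 − 5.33773e+10) / (3.2927e+11 + 5.33773e+10) = 2.75892e+11 / 3.82647e+11 ≈ 0.721.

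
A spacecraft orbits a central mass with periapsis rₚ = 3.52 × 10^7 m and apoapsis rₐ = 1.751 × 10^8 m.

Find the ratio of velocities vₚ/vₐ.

Conservation of angular momentum gives rₚvₚ = rₐvₐ, so vₚ/vₐ = rₐ/rₚ.
vₚ/vₐ = 1.751e+08 / 3.52e+07 ≈ 4.974.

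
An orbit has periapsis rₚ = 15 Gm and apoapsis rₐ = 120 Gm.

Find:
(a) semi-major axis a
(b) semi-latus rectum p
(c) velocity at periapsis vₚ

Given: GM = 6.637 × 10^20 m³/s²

Convert to SI: rₚ = 15 Gm = 1.5e+10 m; rₐ = 120 Gm = 1.2e+11 m.
(a) a = (rₚ + rₐ)/2 = (1.5e+10 + 1.2e+11)/2 ≈ 6.75e+10 m
(b) From a = (rₚ + rₐ)/2 = 6.75e+10 m and e = (rₐ − rₚ)/(rₐ + rₚ) = 0.777778, p = a(1 − e²) = 6.75e+10 · (1 − (0.777778)²) ≈ 2.667e+10 m
(c) With a = (rₚ + rₐ)/2 = 6.75e+10 m, vₚ = √(GM (2/rₚ − 1/a)) = √(6.637e+20 · (2/1.5e+10 − 1/6.75e+10)) m/s ≈ 2.805e+05 m/s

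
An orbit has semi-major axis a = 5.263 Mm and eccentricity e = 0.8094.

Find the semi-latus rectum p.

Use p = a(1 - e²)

Convert to SI: a = 5.263 Mm = 5.263e+06 m.
p = a (1 − e²).
p = 5.263e+06 · (1 − (0.8094)²) = 5.263e+06 · 0.344872 ≈ 1.815e+06 m = 1.815 Mm.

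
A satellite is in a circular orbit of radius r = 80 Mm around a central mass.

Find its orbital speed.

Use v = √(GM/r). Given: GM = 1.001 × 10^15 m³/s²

Convert to SI: r = 80 Mm = 8e+07 m.
For a circular orbit, gravity supplies the centripetal force, so v = √(GM / r).
v = √(1.001e+15 / 8e+07) m/s ≈ 3537 m/s = 3.537 km/s.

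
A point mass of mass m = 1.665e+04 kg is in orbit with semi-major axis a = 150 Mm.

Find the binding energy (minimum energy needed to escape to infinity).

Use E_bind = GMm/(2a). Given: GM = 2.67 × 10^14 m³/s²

Convert to SI: a = 150 Mm = 1.5e+08 m.
Total orbital energy is E = −GMm/(2a); binding energy is E_bind = −E = GMm/(2a).
E_bind = 2.67e+14 · 1.665e+04 / (2 · 1.5e+08) J ≈ 1.482e+10 J = 14.82 GJ.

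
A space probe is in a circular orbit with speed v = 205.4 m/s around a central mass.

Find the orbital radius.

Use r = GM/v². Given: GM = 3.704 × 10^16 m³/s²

For a circular orbit, v² = GM / r, so r = GM / v².
r = 3.704e+16 / (205.4)² m ≈ 8.78e+11 m = 878 Gm.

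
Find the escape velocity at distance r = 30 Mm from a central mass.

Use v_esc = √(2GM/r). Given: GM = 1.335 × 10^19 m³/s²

Convert to SI: r = 30 Mm = 3e+07 m.
Escape velocity comes from setting total energy to zero: ½v² − GM/r = 0 ⇒ v_esc = √(2GM / r).
v_esc = √(2 · 1.335e+19 / 3e+07) m/s ≈ 9.434e+05 m/s = 943.4 km/s.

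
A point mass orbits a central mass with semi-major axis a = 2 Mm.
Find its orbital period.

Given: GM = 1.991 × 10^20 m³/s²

Convert to SI: a = 2 Mm = 2e+06 m.
Kepler's third law: T = 2π √(a³ / GM).
Substituting a = 2e+06 m and GM = 1.991e+20 m³/s²:
T = 2π √((2e+06)³ / 1.991e+20) s
T ≈ 1.259 s = 1.259 seconds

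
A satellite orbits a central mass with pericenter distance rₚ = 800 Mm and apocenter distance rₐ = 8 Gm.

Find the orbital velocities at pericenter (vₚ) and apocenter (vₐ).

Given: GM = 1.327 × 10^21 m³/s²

Convert to SI: rₚ = 800 Mm = 8e+08 m; rₐ = 8 Gm = 8e+09 m.
Use the vis-viva equation v² = GM(2/r − 1/a) with a = (rₚ + rₐ)/2 = (8e+08 + 8e+09)/2 = 4.4e+09 m.
vₚ = √(GM · (2/rₚ − 1/a)) = √(1.327e+21 · (2/8e+08 − 1/4.4e+09)) m/s ≈ 1.737e+06 m/s = 1737 km/s.
vₐ = √(GM · (2/rₐ − 1/a)) = √(1.327e+21 · (2/8e+09 − 1/4.4e+09)) m/s ≈ 1.737e+05 m/s = 173.7 km/s.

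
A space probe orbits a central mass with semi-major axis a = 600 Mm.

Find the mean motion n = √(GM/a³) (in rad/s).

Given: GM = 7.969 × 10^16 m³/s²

Convert to SI: a = 600 Mm = 6e+08 m.
n = √(GM / a³).
n = √(7.969e+16 / (6e+08)³) rad/s ≈ 1.921e-05 rad/s.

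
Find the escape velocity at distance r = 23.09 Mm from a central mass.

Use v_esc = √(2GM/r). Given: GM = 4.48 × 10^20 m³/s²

Convert to SI: r = 23.09 Mm = 2.309e+07 m.
Escape velocity comes from setting total energy to zero: ½v² − GM/r = 0 ⇒ v_esc = √(2GM / r).
v_esc = √(2 · 4.48e+20 / 2.309e+07) m/s ≈ 6.229e+06 m/s = 6229 km/s.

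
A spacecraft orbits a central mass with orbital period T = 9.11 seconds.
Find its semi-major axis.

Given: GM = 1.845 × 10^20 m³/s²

Invert Kepler's third law: a = (GM · T² / (4π²))^(1/3).
Substituting T = 9.11 s and GM = 1.845e+20 m³/s²:
a = (1.845e+20 · (9.11)² / (4π²))^(1/3) m
a ≈ 7.293e+06 m = 7.293 Mm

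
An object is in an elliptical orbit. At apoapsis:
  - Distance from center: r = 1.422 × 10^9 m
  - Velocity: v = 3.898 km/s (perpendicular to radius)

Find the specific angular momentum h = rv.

Convert to SI: v = 3.898 km/s = 3898 m/s.
With v perpendicular to r, h = r · v.
h = 1.422e+09 · 3898 m²/s ≈ 5.543e+12 m²/s.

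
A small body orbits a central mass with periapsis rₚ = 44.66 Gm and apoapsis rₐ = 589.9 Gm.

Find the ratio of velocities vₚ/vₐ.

Convert to SI: rₚ = 44.66 Gm = 4.466e+10 m; rₐ = 589.9 Gm = 5.899e+11 m.
Conservation of angular momentum gives rₚvₚ = rₐvₐ, so vₚ/vₐ = rₐ/rₚ.
vₚ/vₐ = 5.899e+11 / 4.466e+10 ≈ 13.21.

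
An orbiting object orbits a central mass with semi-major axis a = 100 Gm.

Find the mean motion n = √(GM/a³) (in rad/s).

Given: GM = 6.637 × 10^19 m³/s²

Convert to SI: a = 100 Gm = 1e+11 m.
n = √(GM / a³).
n = √(6.637e+19 / (1e+11)³) rad/s ≈ 2.576e-07 rad/s.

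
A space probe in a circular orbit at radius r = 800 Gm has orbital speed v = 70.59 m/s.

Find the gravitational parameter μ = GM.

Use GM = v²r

Convert to SI: r = 800 Gm = 8e+11 m.
For a circular orbit v² = GM/r, so GM = v² · r.
GM = (70.59)² · 8e+11 m³/s² ≈ 3.986e+15 m³/s² = 3.986 × 10^15 m³/s².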